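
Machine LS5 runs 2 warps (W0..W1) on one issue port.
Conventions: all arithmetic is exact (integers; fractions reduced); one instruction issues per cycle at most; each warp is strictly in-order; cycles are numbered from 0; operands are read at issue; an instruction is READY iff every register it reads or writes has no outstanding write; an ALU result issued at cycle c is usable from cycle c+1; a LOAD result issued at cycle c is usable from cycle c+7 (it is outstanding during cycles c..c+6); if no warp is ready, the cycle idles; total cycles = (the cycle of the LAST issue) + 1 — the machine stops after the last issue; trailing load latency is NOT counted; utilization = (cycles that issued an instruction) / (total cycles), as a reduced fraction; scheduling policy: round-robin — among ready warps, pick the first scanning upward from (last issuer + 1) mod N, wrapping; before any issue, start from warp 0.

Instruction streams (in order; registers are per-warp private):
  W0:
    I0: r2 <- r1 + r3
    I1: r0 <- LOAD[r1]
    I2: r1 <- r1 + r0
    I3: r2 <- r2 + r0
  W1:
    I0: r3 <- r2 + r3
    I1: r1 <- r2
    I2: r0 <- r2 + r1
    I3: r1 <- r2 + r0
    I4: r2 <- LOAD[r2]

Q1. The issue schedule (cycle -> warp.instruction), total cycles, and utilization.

cycle 0: W0.I0
cycle 1: W1.I0
cycle 2: W0.I1
cycle 3: W1.I1
cycle 4: W1.I2
cycle 5: W1.I3
cycle 6: W1.I4
cycle 7: idle
cycle 8: idle
cycle 9: W0.I2
cycle 10: W0.I3

Answer: 11 cycles, utilization 9/11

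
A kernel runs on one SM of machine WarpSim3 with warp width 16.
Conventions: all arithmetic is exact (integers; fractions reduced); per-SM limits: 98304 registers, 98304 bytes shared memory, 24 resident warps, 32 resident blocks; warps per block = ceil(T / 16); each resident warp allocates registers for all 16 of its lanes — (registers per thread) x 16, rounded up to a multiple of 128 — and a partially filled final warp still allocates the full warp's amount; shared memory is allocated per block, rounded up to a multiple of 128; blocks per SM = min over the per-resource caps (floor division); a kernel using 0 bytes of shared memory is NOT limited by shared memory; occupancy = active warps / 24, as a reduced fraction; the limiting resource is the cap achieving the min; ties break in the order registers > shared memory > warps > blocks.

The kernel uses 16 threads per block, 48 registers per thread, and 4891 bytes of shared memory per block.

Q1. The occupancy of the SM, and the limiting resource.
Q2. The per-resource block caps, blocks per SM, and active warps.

Answer: occupancy 19/24, limited by shared memory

registers: 128 blocks
shared memory: 19 blocks
warps: 24 blocks
blocks: 32 blocks

Answer: 19 blocks, 19 active warps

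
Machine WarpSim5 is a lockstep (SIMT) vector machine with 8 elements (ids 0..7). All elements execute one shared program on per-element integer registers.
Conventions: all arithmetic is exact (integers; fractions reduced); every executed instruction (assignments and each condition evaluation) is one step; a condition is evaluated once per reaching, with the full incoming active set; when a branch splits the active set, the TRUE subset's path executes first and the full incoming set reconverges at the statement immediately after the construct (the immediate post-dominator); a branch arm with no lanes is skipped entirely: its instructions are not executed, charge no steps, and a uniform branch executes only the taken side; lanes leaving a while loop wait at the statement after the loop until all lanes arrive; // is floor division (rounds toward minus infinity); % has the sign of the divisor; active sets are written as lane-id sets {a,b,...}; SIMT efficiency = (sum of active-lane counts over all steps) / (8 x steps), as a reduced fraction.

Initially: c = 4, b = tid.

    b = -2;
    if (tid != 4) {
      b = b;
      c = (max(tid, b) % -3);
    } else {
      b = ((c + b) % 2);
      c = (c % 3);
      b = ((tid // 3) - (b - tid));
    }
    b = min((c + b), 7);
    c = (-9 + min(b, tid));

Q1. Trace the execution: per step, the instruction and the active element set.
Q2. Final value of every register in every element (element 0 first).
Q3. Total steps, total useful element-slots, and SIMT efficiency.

step 0: b <- -2                      {0,1,2,3,4,5,6,7}
step 1: eval (tid != 4)              {0,1,2,3,4,5,6,7}
step 2: b <- b                       {0,1,2,3,5,6,7}
step 3: c <- (max(tid, b) % -3)      {0,1,2,3,5,6,7}
step 4: b <- ((c + b) % 2)           {4}
step 5: c <- (c % 3)                 {4}
step 6: b <- ((tid // 3) - (b - tid)) {4}
step 7: b <- min((c + b), 7)         {0,1,2,3,4,5,6,7}
step 8: c <- (-9 + min(b, tid))      {0,1,2,3,4,5,6,7}

Answer: 9 steps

c: -11,-13,-12,-11,-5,-12,-11,-13
b: -2,-4,-3,-2,6,-3,-2,-4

steps = 9; useful = 49; efficiency = 49/72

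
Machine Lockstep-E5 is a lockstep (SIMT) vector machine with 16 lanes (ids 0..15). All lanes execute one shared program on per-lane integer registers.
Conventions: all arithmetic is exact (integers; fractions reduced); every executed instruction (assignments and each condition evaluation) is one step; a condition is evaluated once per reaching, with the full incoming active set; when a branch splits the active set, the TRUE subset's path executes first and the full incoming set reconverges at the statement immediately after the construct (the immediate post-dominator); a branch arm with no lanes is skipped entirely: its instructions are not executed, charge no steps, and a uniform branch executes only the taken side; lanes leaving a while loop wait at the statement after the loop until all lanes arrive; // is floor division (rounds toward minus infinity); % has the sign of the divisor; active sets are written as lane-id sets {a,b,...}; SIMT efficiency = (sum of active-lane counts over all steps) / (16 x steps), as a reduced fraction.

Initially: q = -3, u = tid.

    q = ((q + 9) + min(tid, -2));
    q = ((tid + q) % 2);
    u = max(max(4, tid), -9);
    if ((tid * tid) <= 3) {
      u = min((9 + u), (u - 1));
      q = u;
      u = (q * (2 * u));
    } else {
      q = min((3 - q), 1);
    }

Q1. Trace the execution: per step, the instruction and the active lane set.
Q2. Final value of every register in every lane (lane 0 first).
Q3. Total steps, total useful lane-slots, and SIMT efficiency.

step 0: q <- ((q + 9) + min(tid, -2)) {0,1,2,3,4,5,6,7,8,9,10,11,12,13,14,15}
step 1: q <- ((tid + q) % 2)         {0,1,2,3,4,5,6,7,8,9,10,11,12,13,14,15}
step 2: u <- max(max(4, tid), -9)    {0,1,2,3,4,5,6,7,8,9,10,11,12,13,14,15}
step 3: eval ((tid * tid) <= 3)      {0,1,2,3,4,5,6,7,8,9,10,11,12,13,14,15}
step 4: u <- min((9 + u), (u - 1))   {0,1}
step 5: q <- u                       {0,1}
step 6: u <- (q * (2 * u))           {0,1}
step 7: q <- min((3 - q), 1)         {2,3,4,5,6,7,8,9,10,11,12,13,14,15}

Answer: 8 steps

q: 3,3,1,1,1,1,1,1,1,1,1,1,1,1,1,1
u: 18,18,4,4,4,5,6,7,8,9,10,11,12,13,14,15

steps = 8; useful = 84; efficiency = 84/128 = 21/32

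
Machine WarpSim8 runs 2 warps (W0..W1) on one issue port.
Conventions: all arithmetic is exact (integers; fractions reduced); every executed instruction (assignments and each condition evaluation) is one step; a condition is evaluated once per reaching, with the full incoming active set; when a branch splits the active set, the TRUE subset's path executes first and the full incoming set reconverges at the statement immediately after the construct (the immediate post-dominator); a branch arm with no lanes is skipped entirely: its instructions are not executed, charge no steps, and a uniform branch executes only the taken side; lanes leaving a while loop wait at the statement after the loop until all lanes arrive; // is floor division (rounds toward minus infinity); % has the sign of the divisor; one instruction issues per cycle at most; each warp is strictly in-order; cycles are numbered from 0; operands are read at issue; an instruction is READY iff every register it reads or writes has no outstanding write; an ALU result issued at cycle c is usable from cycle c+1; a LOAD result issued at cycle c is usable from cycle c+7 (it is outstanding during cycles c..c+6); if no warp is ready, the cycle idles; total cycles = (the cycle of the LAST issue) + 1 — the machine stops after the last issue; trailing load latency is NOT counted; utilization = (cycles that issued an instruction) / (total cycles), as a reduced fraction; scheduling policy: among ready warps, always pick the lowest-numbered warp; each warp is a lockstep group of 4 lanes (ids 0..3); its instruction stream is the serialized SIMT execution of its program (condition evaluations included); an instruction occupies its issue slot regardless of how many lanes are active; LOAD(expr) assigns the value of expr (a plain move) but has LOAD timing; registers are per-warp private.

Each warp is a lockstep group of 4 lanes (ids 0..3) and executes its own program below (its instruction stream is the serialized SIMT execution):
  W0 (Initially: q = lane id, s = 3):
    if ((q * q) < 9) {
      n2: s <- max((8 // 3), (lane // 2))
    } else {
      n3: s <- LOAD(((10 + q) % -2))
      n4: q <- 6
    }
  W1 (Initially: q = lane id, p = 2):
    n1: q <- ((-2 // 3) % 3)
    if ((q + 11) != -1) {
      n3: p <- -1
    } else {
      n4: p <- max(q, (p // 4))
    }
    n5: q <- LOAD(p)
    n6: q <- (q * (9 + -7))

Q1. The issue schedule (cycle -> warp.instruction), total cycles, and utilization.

cycle 0: W0.I0
cycle 1: W0.I1
cycle 2: W0.I2
cycle 3: W0.I3
cycle 4: W1.I0
cycle 5: W1.I1
cycle 6: W1.I2
cycle 7: W1.I3
cycle 8: idle
cycle 9: idle
cycle 10: idle
cycle 11: idle
cycle 12: idle
cycle 13: idle
cycle 14: W1.I4

Answer: 15 cycles, utilization 3/5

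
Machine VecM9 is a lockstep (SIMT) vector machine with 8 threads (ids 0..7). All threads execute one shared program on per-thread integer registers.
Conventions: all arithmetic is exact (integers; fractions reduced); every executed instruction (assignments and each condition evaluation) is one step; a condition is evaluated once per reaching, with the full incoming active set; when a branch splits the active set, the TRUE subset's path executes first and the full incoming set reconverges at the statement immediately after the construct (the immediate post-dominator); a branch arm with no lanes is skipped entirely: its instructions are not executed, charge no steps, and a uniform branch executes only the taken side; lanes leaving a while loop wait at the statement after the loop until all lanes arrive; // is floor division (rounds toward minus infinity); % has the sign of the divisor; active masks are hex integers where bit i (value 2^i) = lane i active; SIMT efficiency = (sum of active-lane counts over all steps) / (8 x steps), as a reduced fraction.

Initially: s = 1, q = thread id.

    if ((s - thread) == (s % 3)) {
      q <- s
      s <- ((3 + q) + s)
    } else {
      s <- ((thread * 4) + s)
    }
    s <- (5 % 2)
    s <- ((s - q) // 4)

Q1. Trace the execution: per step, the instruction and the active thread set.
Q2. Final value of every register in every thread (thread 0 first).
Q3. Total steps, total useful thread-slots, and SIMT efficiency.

step 0: eval ((s - thread) == (s % 3)) 0xff
step 1: q <- s                       0x01
step 2: s <- ((3 + q) + s)           0x01
step 3: s <- ((thread * 4) + s)      0xfe
step 4: s <- (5 % 2)                 0xff
step 5: s <- ((s - q) // 4)          0xff

Answer: 6 steps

s: 0,0,-1,-1,-1,-1,-2,-2
q: 1,1,2,3,4,5,6,7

steps = 6; useful = 33; efficiency = 33/48 = 11/16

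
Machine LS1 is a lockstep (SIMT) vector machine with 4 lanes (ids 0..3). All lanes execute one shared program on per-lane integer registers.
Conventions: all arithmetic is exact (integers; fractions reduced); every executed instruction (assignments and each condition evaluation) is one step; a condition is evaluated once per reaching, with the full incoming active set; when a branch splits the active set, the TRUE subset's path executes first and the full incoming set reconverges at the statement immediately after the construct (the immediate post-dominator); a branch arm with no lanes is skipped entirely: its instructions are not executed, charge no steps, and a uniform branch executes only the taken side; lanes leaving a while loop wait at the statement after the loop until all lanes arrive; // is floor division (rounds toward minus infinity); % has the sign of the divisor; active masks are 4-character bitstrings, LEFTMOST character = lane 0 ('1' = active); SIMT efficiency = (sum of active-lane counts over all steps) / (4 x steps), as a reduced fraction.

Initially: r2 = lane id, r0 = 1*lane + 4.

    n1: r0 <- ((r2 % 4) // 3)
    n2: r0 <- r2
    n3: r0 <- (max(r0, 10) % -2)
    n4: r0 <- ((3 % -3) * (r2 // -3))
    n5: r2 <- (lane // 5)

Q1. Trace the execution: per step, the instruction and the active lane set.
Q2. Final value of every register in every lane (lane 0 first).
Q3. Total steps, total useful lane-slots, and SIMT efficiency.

step 0: r0 <- ((r2 % 4) // 3)        1111
step 1: r0 <- r2                     1111
step 2: r0 <- (max(r0, 10) % -2)     1111
step 3: r0 <- ((3 % -3) * (r2 // -3)) 1111
step 4: r2 <- (lane // 5)            1111

Answer: 5 steps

r2: 0,0,0,0
r0: 0,0,0,0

steps = 5; useful = 20; efficiency = 20/20 = 1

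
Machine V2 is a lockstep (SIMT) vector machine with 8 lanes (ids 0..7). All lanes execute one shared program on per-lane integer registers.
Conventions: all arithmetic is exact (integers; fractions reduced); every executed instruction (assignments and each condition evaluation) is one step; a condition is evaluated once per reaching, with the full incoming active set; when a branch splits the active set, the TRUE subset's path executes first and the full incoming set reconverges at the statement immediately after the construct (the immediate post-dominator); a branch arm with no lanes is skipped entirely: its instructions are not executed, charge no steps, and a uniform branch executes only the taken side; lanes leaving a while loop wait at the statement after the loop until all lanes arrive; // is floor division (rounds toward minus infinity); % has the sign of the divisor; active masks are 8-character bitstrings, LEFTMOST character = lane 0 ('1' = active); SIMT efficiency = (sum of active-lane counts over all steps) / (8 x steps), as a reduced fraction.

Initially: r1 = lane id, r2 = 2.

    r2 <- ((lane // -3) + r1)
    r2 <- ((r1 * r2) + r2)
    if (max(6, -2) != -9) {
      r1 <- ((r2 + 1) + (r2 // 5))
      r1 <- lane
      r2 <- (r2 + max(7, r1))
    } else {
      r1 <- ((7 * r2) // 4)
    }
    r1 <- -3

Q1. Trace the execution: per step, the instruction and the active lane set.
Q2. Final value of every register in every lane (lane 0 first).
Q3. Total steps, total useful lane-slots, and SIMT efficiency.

step 0: r2 <- ((lane // -3) + r1)    11111111
step 1: r2 <- ((r1 * r2) + r2)       11111111
step 2: eval (max(6, -2) != -9)      11111111
step 3: r1 <- ((r2 + 1) + (r2 // 5)) 11111111
step 4: r1 <- lane                   11111111
step 5: r2 <- (r2 + max(7, r1))      11111111
step 6: r1 <- -3                     11111111

Answer: 7 steps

r1: -3,-3,-3,-3,-3,-3,-3,-3
r2: 7,7,10,15,17,25,35,39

steps = 7; useful = 56; efficiency = 56/56 = 1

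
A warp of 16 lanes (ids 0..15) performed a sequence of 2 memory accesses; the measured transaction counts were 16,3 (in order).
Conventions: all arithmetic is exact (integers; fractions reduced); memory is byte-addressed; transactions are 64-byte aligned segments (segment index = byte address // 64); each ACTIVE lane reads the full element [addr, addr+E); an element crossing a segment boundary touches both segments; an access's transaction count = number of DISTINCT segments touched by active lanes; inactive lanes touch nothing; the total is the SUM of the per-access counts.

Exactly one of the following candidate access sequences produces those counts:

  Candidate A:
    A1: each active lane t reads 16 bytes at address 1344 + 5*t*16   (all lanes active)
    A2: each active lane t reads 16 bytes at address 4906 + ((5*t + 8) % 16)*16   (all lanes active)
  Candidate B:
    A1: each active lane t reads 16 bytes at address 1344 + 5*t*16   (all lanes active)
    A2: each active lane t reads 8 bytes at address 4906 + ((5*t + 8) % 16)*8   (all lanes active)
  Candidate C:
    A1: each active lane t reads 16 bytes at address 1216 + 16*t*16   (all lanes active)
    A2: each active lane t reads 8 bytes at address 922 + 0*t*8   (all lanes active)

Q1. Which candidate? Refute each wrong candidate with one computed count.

A: A2 gives 5 transactions, not 3
C: A2 gives 1 transaction, not 3
B: all counts match (16,3)

Answer: B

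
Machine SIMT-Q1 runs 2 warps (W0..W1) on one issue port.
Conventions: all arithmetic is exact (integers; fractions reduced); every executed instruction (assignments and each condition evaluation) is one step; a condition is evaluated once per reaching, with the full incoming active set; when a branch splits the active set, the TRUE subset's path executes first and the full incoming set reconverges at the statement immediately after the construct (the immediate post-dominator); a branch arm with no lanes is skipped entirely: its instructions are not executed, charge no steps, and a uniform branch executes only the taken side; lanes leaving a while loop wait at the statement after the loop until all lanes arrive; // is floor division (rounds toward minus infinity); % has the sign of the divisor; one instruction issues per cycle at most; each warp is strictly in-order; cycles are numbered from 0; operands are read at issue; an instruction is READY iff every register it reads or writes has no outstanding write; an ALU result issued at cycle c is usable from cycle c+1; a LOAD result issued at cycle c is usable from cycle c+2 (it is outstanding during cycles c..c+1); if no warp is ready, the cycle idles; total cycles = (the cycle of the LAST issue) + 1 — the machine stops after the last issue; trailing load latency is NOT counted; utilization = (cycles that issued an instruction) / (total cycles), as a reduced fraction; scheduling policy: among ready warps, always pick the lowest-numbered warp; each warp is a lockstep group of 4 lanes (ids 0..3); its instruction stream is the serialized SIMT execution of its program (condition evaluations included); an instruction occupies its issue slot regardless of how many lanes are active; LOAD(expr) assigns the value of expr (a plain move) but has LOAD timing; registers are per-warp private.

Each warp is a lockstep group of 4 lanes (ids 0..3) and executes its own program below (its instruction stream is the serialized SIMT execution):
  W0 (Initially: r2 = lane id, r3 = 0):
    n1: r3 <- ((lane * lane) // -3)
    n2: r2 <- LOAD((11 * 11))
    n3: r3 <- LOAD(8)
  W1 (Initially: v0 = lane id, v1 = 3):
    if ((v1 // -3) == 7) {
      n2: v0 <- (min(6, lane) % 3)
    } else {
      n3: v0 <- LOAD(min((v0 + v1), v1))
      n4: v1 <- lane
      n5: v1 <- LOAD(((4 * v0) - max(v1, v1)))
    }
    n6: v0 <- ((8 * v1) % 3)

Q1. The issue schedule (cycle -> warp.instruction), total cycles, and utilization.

cycle 0: W0.I0
cycle 1: W0.I1
cycle 2: W0.I2
cycle 3: W1.I0
cycle 4: W1.I1
cycle 5: W1.I2
cycle 6: W1.I3
cycle 7: idle
cycle 8: W1.I4

Answer: 9 cycles, utilization 8/9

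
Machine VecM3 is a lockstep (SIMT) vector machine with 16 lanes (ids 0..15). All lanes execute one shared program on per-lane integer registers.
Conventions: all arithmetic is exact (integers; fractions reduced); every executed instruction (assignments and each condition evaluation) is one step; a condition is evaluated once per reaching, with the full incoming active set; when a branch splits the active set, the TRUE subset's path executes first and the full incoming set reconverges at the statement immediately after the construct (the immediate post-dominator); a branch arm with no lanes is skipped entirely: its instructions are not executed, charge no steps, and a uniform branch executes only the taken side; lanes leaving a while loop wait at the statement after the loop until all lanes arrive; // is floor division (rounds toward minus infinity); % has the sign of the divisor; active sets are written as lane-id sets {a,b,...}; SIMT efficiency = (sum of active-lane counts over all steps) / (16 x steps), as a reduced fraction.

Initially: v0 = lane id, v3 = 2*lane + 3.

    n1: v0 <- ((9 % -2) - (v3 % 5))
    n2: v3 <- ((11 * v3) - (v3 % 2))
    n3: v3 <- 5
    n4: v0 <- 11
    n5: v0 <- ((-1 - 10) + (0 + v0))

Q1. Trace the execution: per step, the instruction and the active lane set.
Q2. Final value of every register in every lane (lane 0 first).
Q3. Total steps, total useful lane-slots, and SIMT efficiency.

step 0: v0 <- ((9 % -2) - (v3 % 5))  {0,1,2,3,4,5,6,7,8,9,10,11,12,13,14,15}
step 1: v3 <- ((11 * v3) - (v3 % 2)) {0,1,2,3,4,5,6,7,8,9,10,11,12,13,14,15}
step 2: v3 <- 5                      {0,1,2,3,4,5,6,7,8,9,10,11,12,13,14,15}
step 3: v0 <- 11                     {0,1,2,3,4,5,6,7,8,9,10,11,12,13,14,15}
step 4: v0 <- ((-1 - 10) + (0 + v0)) {0,1,2,3,4,5,6,7,8,9,10,11,12,13,14,15}

Answer: 5 steps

v0: 0,0,0,0,0,0,0,0,0,0,0,0,0,0,0,0
v3: 5,5,5,5,5,5,5,5,5,5,5,5,5,5,5,5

steps = 5; useful = 80; efficiency = 80/80 = 1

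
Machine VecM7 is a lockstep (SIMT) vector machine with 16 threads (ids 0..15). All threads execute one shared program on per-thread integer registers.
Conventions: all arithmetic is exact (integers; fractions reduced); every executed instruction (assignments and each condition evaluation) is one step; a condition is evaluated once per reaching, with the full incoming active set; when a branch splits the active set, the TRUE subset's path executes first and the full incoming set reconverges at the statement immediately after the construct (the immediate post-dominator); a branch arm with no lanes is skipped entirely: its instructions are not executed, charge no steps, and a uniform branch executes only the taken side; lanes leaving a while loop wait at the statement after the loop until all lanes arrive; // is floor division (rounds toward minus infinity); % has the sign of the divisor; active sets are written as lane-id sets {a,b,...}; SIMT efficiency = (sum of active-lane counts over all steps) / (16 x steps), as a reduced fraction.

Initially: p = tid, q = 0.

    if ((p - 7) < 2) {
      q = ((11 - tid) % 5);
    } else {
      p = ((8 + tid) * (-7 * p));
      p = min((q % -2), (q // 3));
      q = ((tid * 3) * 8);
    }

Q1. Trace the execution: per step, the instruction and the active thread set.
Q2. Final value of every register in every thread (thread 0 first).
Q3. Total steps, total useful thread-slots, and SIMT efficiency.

step 0: eval ((p - 7) < 2)           {0,1,2,3,4,5,6,7,8,9,10,11,12,13,14,15}
step 1: q <- ((11 - tid) % 5)        {0,1,2,3,4,5,6,7,8}
step 2: p <- ((8 + tid) * (-7 * p))  {9,10,11,12,13,14,15}
step 3: p <- min((q % -2), (q // 3)) {9,10,11,12,13,14,15}
step 4: q <- ((tid * 3) * 8)         {9,10,11,12,13,14,15}

Answer: 5 steps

p: 0,1,2,3,4,5,6,7,8,0,0,0,0,0,0,0
q: 1,0,4,3,2,1,0,4,3,216,240,264,288,312,336,360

steps = 5; useful = 46; efficiency = 46/80 = 23/40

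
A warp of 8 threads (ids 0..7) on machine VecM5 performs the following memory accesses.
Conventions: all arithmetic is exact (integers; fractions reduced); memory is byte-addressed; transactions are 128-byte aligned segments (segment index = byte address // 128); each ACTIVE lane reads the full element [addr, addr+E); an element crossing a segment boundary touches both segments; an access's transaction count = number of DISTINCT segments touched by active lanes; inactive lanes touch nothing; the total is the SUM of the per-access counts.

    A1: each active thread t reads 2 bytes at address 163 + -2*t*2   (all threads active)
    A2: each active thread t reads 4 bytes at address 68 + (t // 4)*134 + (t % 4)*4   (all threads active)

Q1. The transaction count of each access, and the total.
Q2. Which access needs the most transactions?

A1: 1 transaction
A2: 2 transactions

Answer: 1,2; total 3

Answer: A2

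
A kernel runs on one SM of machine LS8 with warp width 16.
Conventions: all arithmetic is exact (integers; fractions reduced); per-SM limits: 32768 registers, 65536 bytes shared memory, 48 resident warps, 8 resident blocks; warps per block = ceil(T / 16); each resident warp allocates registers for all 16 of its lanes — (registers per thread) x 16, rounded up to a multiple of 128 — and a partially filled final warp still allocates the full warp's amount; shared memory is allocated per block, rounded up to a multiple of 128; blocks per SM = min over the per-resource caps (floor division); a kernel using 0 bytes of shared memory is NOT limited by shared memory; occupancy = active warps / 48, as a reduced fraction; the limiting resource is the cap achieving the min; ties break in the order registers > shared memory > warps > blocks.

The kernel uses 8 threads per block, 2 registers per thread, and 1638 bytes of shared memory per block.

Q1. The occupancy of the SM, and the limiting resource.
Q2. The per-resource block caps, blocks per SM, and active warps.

Answer: occupancy 1/6, limited by blocks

registers: 256 blocks
shared memory: 39 blocks
warps: 48 blocks
blocks: 8 blocks

Answer: 8 blocks, 8 active warps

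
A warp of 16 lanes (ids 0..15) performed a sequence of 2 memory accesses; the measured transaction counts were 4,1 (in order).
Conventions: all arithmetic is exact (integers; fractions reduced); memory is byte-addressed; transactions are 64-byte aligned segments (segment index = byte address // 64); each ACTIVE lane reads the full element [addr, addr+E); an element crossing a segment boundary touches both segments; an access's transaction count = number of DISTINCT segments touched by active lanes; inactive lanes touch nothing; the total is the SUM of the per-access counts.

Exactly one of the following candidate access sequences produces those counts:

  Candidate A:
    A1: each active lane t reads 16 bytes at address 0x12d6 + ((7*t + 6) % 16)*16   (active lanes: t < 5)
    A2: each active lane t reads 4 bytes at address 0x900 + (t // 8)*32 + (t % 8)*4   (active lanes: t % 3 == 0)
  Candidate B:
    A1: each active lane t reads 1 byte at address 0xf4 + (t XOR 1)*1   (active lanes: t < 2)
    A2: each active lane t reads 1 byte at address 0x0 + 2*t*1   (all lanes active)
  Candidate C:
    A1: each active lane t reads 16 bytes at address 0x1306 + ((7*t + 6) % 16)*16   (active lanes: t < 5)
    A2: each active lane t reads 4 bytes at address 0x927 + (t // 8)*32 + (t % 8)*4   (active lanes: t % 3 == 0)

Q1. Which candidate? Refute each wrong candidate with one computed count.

B: A1 gives 1 transaction, not 4
C: A2 gives 2 transactions, not 1
A: all counts match (4,1)

Answer: A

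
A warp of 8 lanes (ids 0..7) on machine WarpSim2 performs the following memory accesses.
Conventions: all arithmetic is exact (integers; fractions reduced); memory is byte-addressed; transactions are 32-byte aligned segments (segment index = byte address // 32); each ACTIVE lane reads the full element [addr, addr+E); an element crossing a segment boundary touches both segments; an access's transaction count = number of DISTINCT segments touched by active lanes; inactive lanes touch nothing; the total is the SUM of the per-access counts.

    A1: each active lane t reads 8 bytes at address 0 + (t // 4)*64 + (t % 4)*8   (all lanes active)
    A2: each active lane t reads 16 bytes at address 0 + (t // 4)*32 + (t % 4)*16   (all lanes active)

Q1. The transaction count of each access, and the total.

A1: 2 transactions
A2: 3 transactions

Answer: 2,3; total 5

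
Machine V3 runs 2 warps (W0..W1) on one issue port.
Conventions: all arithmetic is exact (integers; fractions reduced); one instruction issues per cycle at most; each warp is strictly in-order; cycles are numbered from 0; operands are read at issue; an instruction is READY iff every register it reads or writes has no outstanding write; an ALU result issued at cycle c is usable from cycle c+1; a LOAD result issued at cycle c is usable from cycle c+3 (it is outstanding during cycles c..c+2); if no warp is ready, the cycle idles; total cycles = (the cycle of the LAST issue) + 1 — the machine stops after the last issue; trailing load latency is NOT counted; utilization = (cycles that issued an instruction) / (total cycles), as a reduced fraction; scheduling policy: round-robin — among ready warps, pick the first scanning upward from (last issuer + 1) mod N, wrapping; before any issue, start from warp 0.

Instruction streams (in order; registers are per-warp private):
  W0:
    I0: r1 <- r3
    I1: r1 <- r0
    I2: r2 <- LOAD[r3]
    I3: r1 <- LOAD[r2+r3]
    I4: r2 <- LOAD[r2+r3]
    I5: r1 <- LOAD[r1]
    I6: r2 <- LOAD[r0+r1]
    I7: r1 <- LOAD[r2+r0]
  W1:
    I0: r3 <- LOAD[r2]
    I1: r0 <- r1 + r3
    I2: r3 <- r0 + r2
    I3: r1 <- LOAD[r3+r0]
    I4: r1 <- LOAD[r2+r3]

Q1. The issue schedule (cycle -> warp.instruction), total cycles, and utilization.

cycle 0: W0.I0
cycle 1: W1.I0
cycle 2: W0.I1
cycle 3: W0.I2
cycle 4: W1.I1
cycle 5: W1.I2
cycle 6: W0.I3
cycle 7: W1.I3
cycle 8: W0.I4
cycle 9: W0.I5
cycle 10: W1.I4
cycle 11: idle
cycle 12: W0.I6
cycle 13: idle
cycle 14: idle
cycle 15: W0.I7

Answer: 16 cycles, utilization 13/16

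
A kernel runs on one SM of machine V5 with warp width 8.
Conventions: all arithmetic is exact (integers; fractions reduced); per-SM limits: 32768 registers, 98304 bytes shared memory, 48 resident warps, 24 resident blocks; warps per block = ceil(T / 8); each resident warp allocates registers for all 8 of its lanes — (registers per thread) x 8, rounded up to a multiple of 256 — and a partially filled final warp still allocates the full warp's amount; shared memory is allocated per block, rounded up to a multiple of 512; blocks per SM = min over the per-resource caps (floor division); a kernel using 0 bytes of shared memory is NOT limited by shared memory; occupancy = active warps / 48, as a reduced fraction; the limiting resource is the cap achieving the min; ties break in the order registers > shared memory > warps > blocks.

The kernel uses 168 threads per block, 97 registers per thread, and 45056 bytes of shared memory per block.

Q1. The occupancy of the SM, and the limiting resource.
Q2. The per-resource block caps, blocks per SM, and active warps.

Answer: occupancy 7/16, limited by registers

registers: 1 block
shared memory: 2 blocks
warps: 2 blocks
blocks: 24 blocks

Answer: 1 block, 21 active warps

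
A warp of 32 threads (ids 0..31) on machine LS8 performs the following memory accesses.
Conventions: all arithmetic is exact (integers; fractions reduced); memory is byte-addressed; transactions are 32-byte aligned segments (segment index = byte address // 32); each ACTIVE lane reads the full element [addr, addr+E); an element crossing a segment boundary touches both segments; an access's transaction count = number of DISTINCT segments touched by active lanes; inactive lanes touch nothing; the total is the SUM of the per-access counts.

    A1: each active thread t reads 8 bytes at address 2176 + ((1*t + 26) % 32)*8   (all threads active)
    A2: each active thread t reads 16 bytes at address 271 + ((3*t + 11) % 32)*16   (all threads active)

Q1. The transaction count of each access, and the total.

A1: 8 transactions
A2: 17 transactions

Answer: 8,17; total 25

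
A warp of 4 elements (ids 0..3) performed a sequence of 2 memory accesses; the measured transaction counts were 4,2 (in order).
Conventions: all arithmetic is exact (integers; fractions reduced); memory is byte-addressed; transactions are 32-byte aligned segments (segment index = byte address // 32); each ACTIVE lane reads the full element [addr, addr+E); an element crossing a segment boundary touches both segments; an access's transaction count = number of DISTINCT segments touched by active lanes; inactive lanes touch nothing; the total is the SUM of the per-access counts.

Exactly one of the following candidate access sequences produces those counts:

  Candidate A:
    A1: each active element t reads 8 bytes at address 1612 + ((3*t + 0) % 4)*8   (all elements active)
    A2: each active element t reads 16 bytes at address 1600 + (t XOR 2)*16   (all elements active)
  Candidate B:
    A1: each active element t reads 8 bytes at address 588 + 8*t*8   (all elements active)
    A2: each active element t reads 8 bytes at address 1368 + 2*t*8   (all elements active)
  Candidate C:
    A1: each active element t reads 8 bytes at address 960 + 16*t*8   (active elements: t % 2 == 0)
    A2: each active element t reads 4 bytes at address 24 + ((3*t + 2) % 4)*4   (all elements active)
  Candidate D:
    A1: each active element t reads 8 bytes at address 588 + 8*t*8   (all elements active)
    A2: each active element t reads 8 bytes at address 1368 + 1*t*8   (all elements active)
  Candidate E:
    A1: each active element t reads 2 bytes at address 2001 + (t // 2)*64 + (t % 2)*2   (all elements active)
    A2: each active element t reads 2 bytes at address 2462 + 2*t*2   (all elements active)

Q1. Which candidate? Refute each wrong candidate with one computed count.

A: A1 gives 2 transactions, not 4
B: A2 gives 3 transactions, not 2
C: A1 gives 2 transactions, not 4
E: A1 gives 2 transactions, not 4
D: all counts match (4,2)

Answer: D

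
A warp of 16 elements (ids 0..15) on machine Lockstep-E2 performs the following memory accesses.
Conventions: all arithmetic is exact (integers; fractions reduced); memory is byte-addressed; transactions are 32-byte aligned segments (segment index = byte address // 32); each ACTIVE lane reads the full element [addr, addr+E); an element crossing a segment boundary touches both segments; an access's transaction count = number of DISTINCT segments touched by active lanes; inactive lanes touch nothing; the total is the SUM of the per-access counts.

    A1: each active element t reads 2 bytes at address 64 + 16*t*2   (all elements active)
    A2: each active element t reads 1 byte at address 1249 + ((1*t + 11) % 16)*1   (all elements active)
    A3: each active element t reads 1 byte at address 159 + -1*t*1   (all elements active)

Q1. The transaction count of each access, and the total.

A1: 16 transactions
A2: 1 transaction
A3: 1 transaction

Answer: 16,1,1; total 18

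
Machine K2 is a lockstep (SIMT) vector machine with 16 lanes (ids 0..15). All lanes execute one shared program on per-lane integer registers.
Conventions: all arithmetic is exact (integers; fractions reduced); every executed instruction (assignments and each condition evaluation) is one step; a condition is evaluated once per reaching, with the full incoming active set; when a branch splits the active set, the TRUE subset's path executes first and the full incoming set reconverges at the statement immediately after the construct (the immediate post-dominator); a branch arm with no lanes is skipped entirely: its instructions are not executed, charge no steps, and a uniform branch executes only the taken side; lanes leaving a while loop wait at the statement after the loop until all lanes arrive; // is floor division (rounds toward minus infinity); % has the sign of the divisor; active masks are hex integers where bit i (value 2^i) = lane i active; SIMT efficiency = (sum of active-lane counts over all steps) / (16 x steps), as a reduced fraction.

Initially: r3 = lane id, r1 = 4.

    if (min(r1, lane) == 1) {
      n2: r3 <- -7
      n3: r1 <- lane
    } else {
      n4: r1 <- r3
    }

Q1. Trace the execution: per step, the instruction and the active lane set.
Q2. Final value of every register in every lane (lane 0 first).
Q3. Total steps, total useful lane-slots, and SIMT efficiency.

step 0: eval (min(r1, lane) == 1)    0xffff
step 1: r3 <- -7                     0x0002
step 2: r1 <- lane                   0x0002
step 3: r1 <- r3                     0xfffd

Answer: 4 steps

r3: 0,-7,2,3,4,5,6,7,8,9,10,11,12,13,14,15
r1: 0,1,2,3,4,5,6,7,8,9,10,11,12,13,14,15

steps = 4; useful = 33; efficiency = 33/64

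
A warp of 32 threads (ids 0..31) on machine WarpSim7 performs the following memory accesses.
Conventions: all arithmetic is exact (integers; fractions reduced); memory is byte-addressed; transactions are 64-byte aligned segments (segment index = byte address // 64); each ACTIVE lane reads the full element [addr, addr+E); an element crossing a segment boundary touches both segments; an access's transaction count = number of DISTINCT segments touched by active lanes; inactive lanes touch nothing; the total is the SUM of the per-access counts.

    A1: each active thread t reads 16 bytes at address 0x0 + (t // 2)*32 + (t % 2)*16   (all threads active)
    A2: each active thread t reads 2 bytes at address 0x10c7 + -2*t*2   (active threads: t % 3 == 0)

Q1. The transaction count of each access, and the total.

A1: 8 transactions
A2: 3 transactions

Answer: 8,3; total 11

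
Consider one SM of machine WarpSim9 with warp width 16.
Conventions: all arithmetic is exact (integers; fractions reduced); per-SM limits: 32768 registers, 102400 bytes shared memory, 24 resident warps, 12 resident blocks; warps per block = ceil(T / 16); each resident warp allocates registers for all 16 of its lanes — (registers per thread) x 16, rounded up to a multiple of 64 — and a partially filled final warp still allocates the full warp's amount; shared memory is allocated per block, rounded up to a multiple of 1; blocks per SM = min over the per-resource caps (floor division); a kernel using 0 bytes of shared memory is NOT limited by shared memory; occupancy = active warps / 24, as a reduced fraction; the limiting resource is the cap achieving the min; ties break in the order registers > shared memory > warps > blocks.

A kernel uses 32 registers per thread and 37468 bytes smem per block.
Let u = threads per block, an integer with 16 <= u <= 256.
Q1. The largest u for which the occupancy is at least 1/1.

Answer: u = 192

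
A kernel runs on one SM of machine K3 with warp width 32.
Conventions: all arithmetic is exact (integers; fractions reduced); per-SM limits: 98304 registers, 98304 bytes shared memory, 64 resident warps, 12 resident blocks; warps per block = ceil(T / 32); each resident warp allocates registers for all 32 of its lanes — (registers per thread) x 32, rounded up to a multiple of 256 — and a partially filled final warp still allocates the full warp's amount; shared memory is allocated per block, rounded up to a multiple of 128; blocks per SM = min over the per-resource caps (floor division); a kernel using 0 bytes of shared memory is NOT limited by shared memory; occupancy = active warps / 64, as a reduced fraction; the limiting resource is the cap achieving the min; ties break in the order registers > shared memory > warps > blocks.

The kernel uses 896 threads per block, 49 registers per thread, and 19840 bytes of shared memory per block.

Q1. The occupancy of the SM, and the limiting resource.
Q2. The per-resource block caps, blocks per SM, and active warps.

Answer: occupancy 7/16, limited by registers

registers: 1 block
shared memory: 4 blocks
warps: 2 blocks
blocks: 12 blocks

Answer: 1 block, 28 active warps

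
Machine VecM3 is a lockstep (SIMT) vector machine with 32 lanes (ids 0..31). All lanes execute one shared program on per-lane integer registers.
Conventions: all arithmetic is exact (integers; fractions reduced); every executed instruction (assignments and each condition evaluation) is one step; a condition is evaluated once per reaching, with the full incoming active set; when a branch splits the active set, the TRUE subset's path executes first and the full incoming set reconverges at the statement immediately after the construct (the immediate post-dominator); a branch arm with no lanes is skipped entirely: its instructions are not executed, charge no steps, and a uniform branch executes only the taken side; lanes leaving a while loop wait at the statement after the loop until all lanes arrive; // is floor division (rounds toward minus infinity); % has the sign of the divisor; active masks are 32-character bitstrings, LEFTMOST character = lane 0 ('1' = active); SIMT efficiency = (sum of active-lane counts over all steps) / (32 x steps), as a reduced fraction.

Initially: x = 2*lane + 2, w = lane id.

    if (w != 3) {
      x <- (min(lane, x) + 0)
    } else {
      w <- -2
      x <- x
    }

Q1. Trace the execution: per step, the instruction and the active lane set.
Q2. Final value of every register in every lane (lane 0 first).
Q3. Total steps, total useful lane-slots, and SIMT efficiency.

step 0: eval (w != 3)                11111111111111111111111111111111
step 1: x <- (min(lane, x) + 0)      11101111111111111111111111111111
step 2: w <- -2                      00010000000000000000000000000000
step 3: x <- x                       00010000000000000000000000000000

Answer: 4 steps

x: 0,1,2,8,4,5,6,7,8,9,10,11,12,13,14,15,16,17,18,19,20,21,22,23,24,25,26,27,28,29,30,31
w: 0,1,2,-2,4,5,6,7,8,9,10,11,12,13,14,15,16,17,18,19,20,21,22,23,24,25,26,27,28,29,30,31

steps = 4; useful = 65; efficiency = 65/128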